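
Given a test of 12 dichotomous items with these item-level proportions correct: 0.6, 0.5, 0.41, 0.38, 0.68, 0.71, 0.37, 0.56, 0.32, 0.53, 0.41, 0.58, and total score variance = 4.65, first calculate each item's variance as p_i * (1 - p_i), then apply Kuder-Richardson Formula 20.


For each item, compute p_i * q_i:
  Item 1: 0.6 * 0.4 = 0.24
  Item 2: 0.5 * 0.5 = 0.25
  Item 3: 0.41 * 0.59 = 0.2419
  Item 4: 0.38 * 0.62 = 0.2356
  Item 5: 0.68 * 0.32 = 0.2176
  Item 6: 0.71 * 0.29 = 0.2059
  Item 7: 0.37 * 0.63 = 0.2331
  Item 8: 0.56 * 0.44 = 0.2464
  Item 9: 0.32 * 0.68 = 0.2176
  Item 10: 0.53 * 0.47 = 0.2491
  Item 11: 0.41 * 0.59 = 0.2419
  Item 12: 0.58 * 0.42 = 0.2436
Sum(p_i * q_i) = 0.24 + 0.25 + 0.2419 + 0.2356 + 0.2176 + 0.2059 + 0.2331 + 0.2464 + 0.2176 + 0.2491 + 0.2419 + 0.2436 = 2.8227
KR-20 = (k/(k-1)) * (1 - Sum(p_i*q_i) / Var_total)
= (12/11) * (1 - 2.8227/4.65)
= 1.0909 * 0.393
KR-20 = 0.4287

0.4287


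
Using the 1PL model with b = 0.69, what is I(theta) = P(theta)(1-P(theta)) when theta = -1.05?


P = 1/(1+exp(-(-1.05-0.69))) = 0.1493
I = P*(1-P) = 0.1493 * 0.8507
I = 0.127

0.127


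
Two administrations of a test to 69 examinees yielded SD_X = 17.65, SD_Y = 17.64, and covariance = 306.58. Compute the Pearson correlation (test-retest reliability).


r = cov(X,Y) / (SD_X * SD_Y)
r = 306.58 / (17.65 * 17.64)
r = 306.58 / 311.346
r = 0.9847

0.9847


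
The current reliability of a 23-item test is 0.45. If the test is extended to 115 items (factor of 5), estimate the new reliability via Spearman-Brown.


r_new = (n * rxx) / (1 + (n-1) * rxx)
r_new = (5 * 0.45) / (1 + 4 * 0.45)
r_new = 2.25 / 2.8
r_new = 0.8036

0.8036


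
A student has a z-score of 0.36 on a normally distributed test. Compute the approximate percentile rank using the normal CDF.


CDF(z) = 0.5 * (1 + erf(z/sqrt(2)))
erf(0.2546) = 0.2812
CDF = 0.6406
Percentile rank = 0.6406 * 100 = 64.06

64.06


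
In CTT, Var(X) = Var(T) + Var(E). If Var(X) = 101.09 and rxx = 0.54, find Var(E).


var_true = rxx * var_obs = 0.54 * 101.09 = 54.5886
var_error = var_obs - var_true
var_error = 101.09 - 54.5886
var_error = 46.5014

46.5014


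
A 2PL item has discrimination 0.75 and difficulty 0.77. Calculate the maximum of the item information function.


For 2PL, max info at theta = b = 0.77
I_max = a^2 / 4 = 0.75^2 / 4
= 0.5625 / 4
I_max = 0.1406

0.1406


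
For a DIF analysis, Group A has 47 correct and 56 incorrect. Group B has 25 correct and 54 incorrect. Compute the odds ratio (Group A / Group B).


Odds_A = 47/56 = 0.8393
Odds_B = 25/54 = 0.463
OR = Odds_A / Odds_B = 0.8393 / 0.463
Exactly, OR = (47 * 54) / (56 * 25) = 2538 / 1400
OR = 1.8129

1.8129


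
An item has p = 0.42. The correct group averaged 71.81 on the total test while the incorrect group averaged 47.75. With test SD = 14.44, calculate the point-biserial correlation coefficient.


q = 1 - p = 0.58
rpb = ((M1 - M0) / SD) * sqrt(p * q)
rpb = ((71.81 - 47.75) / 14.44) * sqrt(0.42 * 0.58)
rpb = 0.8224

0.8224


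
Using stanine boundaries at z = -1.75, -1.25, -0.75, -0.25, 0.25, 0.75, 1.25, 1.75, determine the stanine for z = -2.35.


Stanine boundaries: [-1.75, -1.25, -0.75, -0.25, 0.25, 0.75, 1.25, 1.75]
z = -2.35
Check each boundary:
  z < -1.75
  z < -1.25
  z < -0.75
  z < -0.25
  z < 0.25
  z < 0.75
  z < 1.25
  z < 1.75
Highest qualifying boundary gives stanine = 1

1


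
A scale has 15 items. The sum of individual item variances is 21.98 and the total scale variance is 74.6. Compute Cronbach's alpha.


alpha = (k/(k-1)) * (1 - sum(si^2)/s_total^2)
= (15/14) * (1 - 21.98/74.6)
alpha = 0.7557

0.7557


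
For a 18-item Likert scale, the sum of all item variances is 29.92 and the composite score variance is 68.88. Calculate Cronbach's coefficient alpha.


alpha = (k/(k-1)) * (1 - sum(si^2)/s_total^2)
= (18/17) * (1 - 29.92/68.88)
alpha = 0.5989

0.5989


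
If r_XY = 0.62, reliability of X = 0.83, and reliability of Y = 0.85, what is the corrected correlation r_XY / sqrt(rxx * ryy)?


r_corrected = rxy / sqrt(rxx * ryy)
= 0.62 / sqrt(0.83 * 0.85)
= 0.62 / sqrt(0.7055)
= 0.62 / 0.83994
r_corrected = 0.7381

0.7381


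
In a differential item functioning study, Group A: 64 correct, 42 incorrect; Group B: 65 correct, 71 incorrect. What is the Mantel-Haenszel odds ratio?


Odds_A = 64/42 = 1.5238
Odds_B = 65/71 = 0.9155
OR = Odds_A / Odds_B = 1.5238 / 0.9155
Exactly, OR = (64 * 71) / (42 * 65) = 4544 / 2730
OR = 1.6645

1.6645


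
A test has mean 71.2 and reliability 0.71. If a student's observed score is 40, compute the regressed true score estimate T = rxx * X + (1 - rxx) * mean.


T_est = rxx * X + (1 - rxx) * mean
T_est = 0.71 * 40 + 0.29 * 71.2
T_est = 28.4 + 20.648
T_est = 49.048

49.048


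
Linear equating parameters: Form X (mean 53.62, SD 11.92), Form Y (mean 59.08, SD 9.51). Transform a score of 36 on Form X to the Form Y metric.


slope = SD_Y / SD_X = 9.51 / 11.92 ~ 0.7978
intercept = mean_Y - slope * mean_X = 59.08 - (9.51 / 11.92) * 53.62 ~ 16.301
Y = slope * X + intercept. To avoid rounding drift from the rounded slope/intercept, evaluate the equivalent form Y = mean_Y + SD_Y * (X - mean_X) / SD_X at full precision:
Y = 59.08 + 9.51 * (36 - 53.62) / 11.92
Y = 59.08 - 9.51 * 17.62 / 11.92
Y = 59.08 - 167.5662 / 11.92
Y = 59.08 - 14.0576
Y = 45.0224

45.0224


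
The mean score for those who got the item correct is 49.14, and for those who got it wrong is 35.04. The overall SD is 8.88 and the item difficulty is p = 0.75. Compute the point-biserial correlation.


q = 1 - p = 0.25
rpb = ((M1 - M0) / SD) * sqrt(p * q)
rpb = ((49.14 - 35.04) / 8.88) * sqrt(0.75 * 0.25)
rpb = 0.6876

0.6876


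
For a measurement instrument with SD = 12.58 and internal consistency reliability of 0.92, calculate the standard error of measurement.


SEM = SD * sqrt(1 - rxx)
SEM = 12.58 * sqrt(1 - 0.92)
SEM = 12.58 * sqrt(0.08) = 12.58 * 0.282843
SEM = 3.5582

3.5582


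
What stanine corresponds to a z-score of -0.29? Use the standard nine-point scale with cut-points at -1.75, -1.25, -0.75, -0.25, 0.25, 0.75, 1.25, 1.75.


Stanine boundaries: [-1.75, -1.25, -0.75, -0.25, 0.25, 0.75, 1.25, 1.75]
z = -0.29
Check each boundary:
  z >= -1.75 -> could be stanine 2
  z >= -1.25 -> could be stanine 3
  z >= -0.75 -> could be stanine 4
  z < -0.25
  z < 0.25
  z < 0.75
  z < 1.25
  z < 1.75
Highest qualifying boundary gives stanine = 4

4


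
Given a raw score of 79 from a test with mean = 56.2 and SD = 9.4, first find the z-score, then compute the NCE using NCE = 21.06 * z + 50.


z = (X - mean) / SD = (79 - 56.2) / 9.4
z = 22.8 / 9.4
z = 2.4255
NCE = NCE = 21.06z + 50
Carry z at full precision (z = 22.8 / 9.4) into the conversion:
NCE = 21.06 * (22.8 / 9.4) + 50 = 480.168 / 9.4 + 50
NCE = 51.0817 + 50
NCE = 101.0817

101.0817


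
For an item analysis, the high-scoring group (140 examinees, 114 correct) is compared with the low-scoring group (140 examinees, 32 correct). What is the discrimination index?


p_upper = 114/140 = 0.8143
p_lower = 32/140 = 0.2286
D = 0.8143 - 0.2286 = 0.5857

0.5857


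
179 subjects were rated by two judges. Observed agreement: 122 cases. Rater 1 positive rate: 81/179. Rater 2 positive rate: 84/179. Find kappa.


P_o = 122/179 = 0.681564
P_e = (81*84 + 98*95) / 32041 = 0.502918
kappa = (P_o - P_e) / (1 - P_e)
kappa = (0.681564 - 0.502918) / (1 - 0.502918)
kappa = 0.3594

0.3594


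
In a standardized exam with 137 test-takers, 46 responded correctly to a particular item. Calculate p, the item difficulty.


Item difficulty p = number correct / total examinees
p = 46 / 137
p = 0.3358

0.3358


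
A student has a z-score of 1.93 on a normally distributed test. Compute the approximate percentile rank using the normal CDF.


CDF(z) = 0.5 * (1 + erf(z/sqrt(2)))
erf(1.3647) = 0.9464
CDF = 0.9732
Percentile rank = 0.9732 * 100 = 97.32

97.32


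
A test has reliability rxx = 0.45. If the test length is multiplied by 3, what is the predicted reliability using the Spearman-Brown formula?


r_new = (n * rxx) / (1 + (n-1) * rxx)
r_new = (3 * 0.45) / (1 + 2 * 0.45)
r_new = 1.35 / 1.9
r_new = 0.7105

0.7105


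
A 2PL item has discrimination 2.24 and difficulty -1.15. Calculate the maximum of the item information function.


For 2PL, max info at theta = b = -1.15
I_max = a^2 / 4 = 2.24^2 / 4
= 5.0176 / 4
I_max = 1.2544

1.2544


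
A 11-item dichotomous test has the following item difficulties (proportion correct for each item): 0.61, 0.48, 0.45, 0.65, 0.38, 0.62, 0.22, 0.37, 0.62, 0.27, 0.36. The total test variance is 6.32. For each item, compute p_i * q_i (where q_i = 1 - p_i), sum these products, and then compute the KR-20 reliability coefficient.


For each item, compute p_i * q_i:
  Item 1: 0.61 * 0.39 = 0.2379
  Item 2: 0.48 * 0.52 = 0.2496
  Item 3: 0.45 * 0.55 = 0.2475
  Item 4: 0.65 * 0.35 = 0.2275
  Item 5: 0.38 * 0.62 = 0.2356
  Item 6: 0.62 * 0.38 = 0.2356
  Item 7: 0.22 * 0.78 = 0.1716
  Item 8: 0.37 * 0.63 = 0.2331
  Item 9: 0.62 * 0.38 = 0.2356
  Item 10: 0.27 * 0.73 = 0.1971
  Item 11: 0.36 * 0.64 = 0.2304
Sum(p_i * q_i) = 0.2379 + 0.2496 + 0.2475 + 0.2275 + 0.2356 + 0.2356 + 0.1716 + 0.2331 + 0.2356 + 0.1971 + 0.2304 = 2.5015
KR-20 = (k/(k-1)) * (1 - Sum(p_i*q_i) / Var_total)
= (11/10) * (1 - 2.5015/6.32)
= 1.1 * 0.6042
KR-20 = 0.6646

0.6646


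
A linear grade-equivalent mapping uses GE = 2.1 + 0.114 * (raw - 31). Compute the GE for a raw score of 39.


raw - median = 39 - 31 = 8
slope * diff = 0.114 * 8 = 0.912
GE = 2.1 + 0.912
GE = 3.012

3.012


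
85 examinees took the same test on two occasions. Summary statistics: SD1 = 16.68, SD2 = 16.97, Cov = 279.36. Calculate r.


r = cov(X,Y) / (SD_X * SD_Y)
r = 279.36 / (16.68 * 16.97)
r = 279.36 / 283.0596
r = 0.9869

0.9869


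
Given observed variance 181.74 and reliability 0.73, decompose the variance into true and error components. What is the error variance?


var_true = rxx * var_obs = 0.73 * 181.74 = 132.6702
var_error = var_obs - var_true
var_error = 181.74 - 132.6702
var_error = 49.0698

49.0698


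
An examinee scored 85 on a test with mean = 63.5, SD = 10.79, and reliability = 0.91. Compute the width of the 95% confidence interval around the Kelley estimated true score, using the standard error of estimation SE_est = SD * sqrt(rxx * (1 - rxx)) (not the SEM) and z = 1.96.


True score estimate = 0.91*85 + 0.09*63.5 = 83.065
SE_est = SD * sqrt(rxx * (1 - rxx)) = 10.79 * sqrt(0.91 * 0.09) = 10.79 * sqrt(0.0819) = 3.087901
CI = T_est +/- z * SE_est, so width = 2 * z * SE_est = 2 * 1.96 * 3.087901
Width = 12.1046

12.1046


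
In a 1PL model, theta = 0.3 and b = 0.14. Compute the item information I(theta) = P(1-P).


P = 1/(1+exp(-(0.3-0.14))) = 0.5399
I = P*(1-P) = 0.5399 * 0.4601
I = 0.2484

0.2484


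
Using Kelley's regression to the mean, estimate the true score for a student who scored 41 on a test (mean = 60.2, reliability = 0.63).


T_est = rxx * X + (1 - rxx) * mean
T_est = 0.63 * 41 + 0.37 * 60.2
T_est = 25.83 + 22.274
T_est = 48.104

48.104


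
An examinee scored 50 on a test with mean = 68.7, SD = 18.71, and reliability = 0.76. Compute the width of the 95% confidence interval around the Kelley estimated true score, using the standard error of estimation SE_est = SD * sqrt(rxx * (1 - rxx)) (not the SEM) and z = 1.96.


True score estimate = 0.76*50 + 0.24*68.7 = 54.488
SE_est = SD * sqrt(rxx * (1 - rxx)) = 18.71 * sqrt(0.76 * 0.24) = 18.71 * sqrt(0.1824) = 7.990725
CI = T_est +/- z * SE_est, so width = 2 * z * SE_est = 2 * 1.96 * 7.990725
Width = 31.3236

31.3236


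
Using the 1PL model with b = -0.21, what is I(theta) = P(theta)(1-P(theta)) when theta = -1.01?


P = 1/(1+exp(-(-1.01--0.21))) = 0.31
I = P*(1-P) = 0.31 * 0.69
I = 0.2139

0.2139


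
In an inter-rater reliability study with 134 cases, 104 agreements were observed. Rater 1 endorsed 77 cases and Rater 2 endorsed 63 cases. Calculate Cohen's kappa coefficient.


P_o = 104/134 = 0.776119
P_e = (77*63 + 57*71) / 17956 = 0.495545
kappa = (P_o - P_e) / (1 - P_e)
kappa = (0.776119 - 0.495545) / (1 - 0.495545)
kappa = 0.5562

0.5562


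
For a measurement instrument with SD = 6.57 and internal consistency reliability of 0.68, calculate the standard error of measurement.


SEM = SD * sqrt(1 - rxx)
SEM = 6.57 * sqrt(1 - 0.68)
SEM = 6.57 * sqrt(0.32) = 6.57 * 0.565685
SEM = 3.7166

3.7166


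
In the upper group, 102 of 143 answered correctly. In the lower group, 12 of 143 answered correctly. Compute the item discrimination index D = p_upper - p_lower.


p_upper = 102/143 = 0.7133
p_lower = 12/143 = 0.0839
D = 0.7133 - 0.0839 = 0.6294

0.6294


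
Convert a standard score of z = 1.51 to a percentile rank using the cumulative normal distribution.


CDF(z) = 0.5 * (1 + erf(z/sqrt(2)))
erf(1.0677) = 0.869
CDF = 0.9345
Percentile rank = 0.9345 * 100 = 93.45

93.45


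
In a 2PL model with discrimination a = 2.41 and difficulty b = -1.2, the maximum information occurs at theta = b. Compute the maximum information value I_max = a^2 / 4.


For 2PL, max info at theta = b = -1.2
I_max = a^2 / 4 = 2.41^2 / 4
= 5.8081 / 4
I_max = 1.452

1.452


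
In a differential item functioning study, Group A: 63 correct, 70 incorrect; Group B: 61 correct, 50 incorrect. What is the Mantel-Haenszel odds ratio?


Odds_A = 63/70 = 0.9
Odds_B = 61/50 = 1.22
OR = Odds_A / Odds_B = 0.9 / 1.22
Exactly, OR = (63 * 50) / (70 * 61) = 3150 / 4270
OR = 0.7377

0.7377


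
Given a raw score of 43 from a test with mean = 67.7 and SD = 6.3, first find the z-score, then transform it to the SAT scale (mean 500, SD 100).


z = (X - mean) / SD = (43 - 67.7) / 6.3
z = -24.7 / 6.3
z = -3.9206
SAT-scale = SAT = 500 + 100z
Carry z at full precision (z = -24.7 / 6.3) into the conversion:
SAT-scale = 500 + 100 * (-24.7 / 6.3) = 500 + -2470 / 6.3
SAT-scale = 500 + -392.0635
SAT-scale = 107.9365

107.9365


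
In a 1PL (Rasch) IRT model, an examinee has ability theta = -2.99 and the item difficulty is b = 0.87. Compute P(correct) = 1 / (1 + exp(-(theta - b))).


theta - b = -2.99 - 0.87 = -3.86
exp(-(theta - b)) = exp(3.86) = 47.4654
P = 1 / (1 + 47.4654)
P = 0.0206

0.0206


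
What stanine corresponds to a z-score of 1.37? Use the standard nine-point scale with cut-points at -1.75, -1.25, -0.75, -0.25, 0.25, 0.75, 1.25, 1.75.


Stanine boundaries: [-1.75, -1.25, -0.75, -0.25, 0.25, 0.75, 1.25, 1.75]
z = 1.37
Check each boundary:
  z >= -1.75 -> could be stanine 2
  z >= -1.25 -> could be stanine 3
  z >= -0.75 -> could be stanine 4
  z >= -0.25 -> could be stanine 5
  z >= 0.25 -> could be stanine 6
  z >= 0.75 -> could be stanine 7
  z >= 1.25 -> could be stanine 8
  z < 1.75
Highest qualifying boundary gives stanine = 8

8


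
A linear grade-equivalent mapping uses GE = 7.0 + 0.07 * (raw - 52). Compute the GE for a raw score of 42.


raw - median = 42 - 52 = -10
slope * diff = 0.07 * -10 = -0.7
GE = 7.0 + -0.7
GE = 6.3

6.3


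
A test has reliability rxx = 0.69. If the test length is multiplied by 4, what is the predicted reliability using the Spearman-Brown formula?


r_new = (n * rxx) / (1 + (n-1) * rxx)
r_new = (4 * 0.69) / (1 + 3 * 0.69)
r_new = 2.76 / 3.07
r_new = 0.899

0.899


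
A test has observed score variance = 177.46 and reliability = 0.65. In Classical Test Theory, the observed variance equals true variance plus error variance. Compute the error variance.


var_true = rxx * var_obs = 0.65 * 177.46 = 115.349
var_error = var_obs - var_true
var_error = 177.46 - 115.349
var_error = 62.111

62.111


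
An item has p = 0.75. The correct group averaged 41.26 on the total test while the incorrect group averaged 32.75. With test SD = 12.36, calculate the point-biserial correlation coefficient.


q = 1 - p = 0.25
rpb = ((M1 - M0) / SD) * sqrt(p * q)
rpb = ((41.26 - 32.75) / 12.36) * sqrt(0.75 * 0.25)
rpb = 0.2981

0.2981


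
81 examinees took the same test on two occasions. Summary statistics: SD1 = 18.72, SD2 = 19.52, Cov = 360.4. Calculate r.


r = cov(X,Y) / (SD_X * SD_Y)
r = 360.4 / (18.72 * 19.52)
r = 360.4 / 365.4144
r = 0.9863

0.9863


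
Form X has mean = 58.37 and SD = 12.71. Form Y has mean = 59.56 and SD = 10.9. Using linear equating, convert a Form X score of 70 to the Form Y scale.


slope = SD_Y / SD_X = 10.9 / 12.71 ~ 0.8576
intercept = mean_Y - slope * mean_X = 59.56 - (10.9 / 12.71) * 58.37 ~ 9.5023
Y = slope * X + intercept. To avoid rounding drift from the rounded slope/intercept, evaluate the equivalent form Y = mean_Y + SD_Y * (X - mean_X) / SD_X at full precision:
Y = 59.56 + 10.9 * (70 - 58.37) / 12.71
Y = 59.56 + 10.9 * 11.63 / 12.71
Y = 59.56 + 126.767 / 12.71
Y = 59.56 + 9.9738
Y = 69.5338

69.5338


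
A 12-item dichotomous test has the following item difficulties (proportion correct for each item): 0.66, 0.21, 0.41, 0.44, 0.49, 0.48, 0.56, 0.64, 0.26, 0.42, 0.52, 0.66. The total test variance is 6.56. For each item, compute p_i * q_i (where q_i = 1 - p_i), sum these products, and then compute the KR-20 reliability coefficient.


For each item, compute p_i * q_i:
  Item 1: 0.66 * 0.34 = 0.2244
  Item 2: 0.21 * 0.79 = 0.1659
  Item 3: 0.41 * 0.59 = 0.2419
  Item 4: 0.44 * 0.56 = 0.2464
  Item 5: 0.49 * 0.51 = 0.2499
  Item 6: 0.48 * 0.52 = 0.2496
  Item 7: 0.56 * 0.44 = 0.2464
  Item 8: 0.64 * 0.36 = 0.2304
  Item 9: 0.26 * 0.74 = 0.1924
  Item 10: 0.42 * 0.58 = 0.2436
  Item 11: 0.52 * 0.48 = 0.2496
  Item 12: 0.66 * 0.34 = 0.2244
Sum(p_i * q_i) = 0.2244 + 0.1659 + 0.2419 + 0.2464 + 0.2499 + 0.2496 + 0.2464 + 0.2304 + 0.1924 + 0.2436 + 0.2496 + 0.2244 = 2.7649
KR-20 = (k/(k-1)) * (1 - Sum(p_i*q_i) / Var_total)
= (12/11) * (1 - 2.7649/6.56)
= 1.0909 * 0.5785
KR-20 = 0.6311

0.6311


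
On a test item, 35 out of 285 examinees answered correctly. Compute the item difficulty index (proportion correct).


Item difficulty p = number correct / total examinees
p = 35 / 285
p = 0.1228

0.1228


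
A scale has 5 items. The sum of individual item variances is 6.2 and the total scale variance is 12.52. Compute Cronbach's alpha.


alpha = (k/(k-1)) * (1 - sum(si^2)/s_total^2)
= (5/4) * (1 - 6.2/12.52)
alpha = 0.631

0.631


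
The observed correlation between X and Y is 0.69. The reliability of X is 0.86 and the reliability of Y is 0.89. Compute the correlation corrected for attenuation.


r_corrected = rxy / sqrt(rxx * ryy)
= 0.69 / sqrt(0.86 * 0.89)
= 0.69 / sqrt(0.7654)
= 0.69 / 0.874871
r_corrected = 0.7887

0.7887


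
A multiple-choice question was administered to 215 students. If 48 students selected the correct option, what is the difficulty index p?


Item difficulty p = number correct / total examinees
p = 48 / 215
p = 0.2233

0.2233


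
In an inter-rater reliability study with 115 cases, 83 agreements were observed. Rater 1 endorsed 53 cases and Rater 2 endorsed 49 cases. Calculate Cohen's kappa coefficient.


P_o = 83/115 = 0.721739
P_e = (53*49 + 62*66) / 13225 = 0.505784
kappa = (P_o - P_e) / (1 - P_e)
kappa = (0.721739 - 0.505784) / (1 - 0.505784)
kappa = 0.437

0.437


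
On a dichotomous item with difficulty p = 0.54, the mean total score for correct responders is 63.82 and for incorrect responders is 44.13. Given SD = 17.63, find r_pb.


q = 1 - p = 0.46
rpb = ((M1 - M0) / SD) * sqrt(p * q)
rpb = ((63.82 - 44.13) / 17.63) * sqrt(0.54 * 0.46)
rpb = 0.5566

0.5566


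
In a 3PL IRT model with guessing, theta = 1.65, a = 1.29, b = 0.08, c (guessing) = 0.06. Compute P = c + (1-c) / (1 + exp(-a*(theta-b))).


logit = 1.29*(1.65 - 0.08) = 2.0253
P* = 1/(1 + exp(-2.0253)) = 0.8834
P = 0.06 + (1 - 0.06) * 0.8834
P = 0.8904

0.8904


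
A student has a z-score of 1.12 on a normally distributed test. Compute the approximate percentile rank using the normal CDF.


CDF(z) = 0.5 * (1 + erf(z/sqrt(2)))
erf(0.792) = 0.7373
CDF = 0.8686
Percentile rank = 0.8686 * 100 = 86.86

86.86


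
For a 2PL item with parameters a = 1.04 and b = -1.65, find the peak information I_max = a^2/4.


For 2PL, max info at theta = b = -1.65
I_max = a^2 / 4 = 1.04^2 / 4
= 1.0816 / 4
I_max = 0.2704

0.2704


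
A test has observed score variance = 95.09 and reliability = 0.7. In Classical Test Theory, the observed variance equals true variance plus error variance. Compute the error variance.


var_true = rxx * var_obs = 0.7 * 95.09 = 66.563
var_error = var_obs - var_true
var_error = 95.09 - 66.563
var_error = 28.527

28.527


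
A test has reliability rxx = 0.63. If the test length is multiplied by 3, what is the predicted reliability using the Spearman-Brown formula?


r_new = (n * rxx) / (1 + (n-1) * rxx)
r_new = (3 * 0.63) / (1 + 2 * 0.63)
r_new = 1.89 / 2.26
r_new = 0.8363

0.8363


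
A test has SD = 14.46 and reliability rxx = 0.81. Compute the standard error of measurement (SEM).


SEM = SD * sqrt(1 - rxx)
SEM = 14.46 * sqrt(1 - 0.81)
SEM = 14.46 * sqrt(0.19) = 14.46 * 0.43589
SEM = 6.303

6.303


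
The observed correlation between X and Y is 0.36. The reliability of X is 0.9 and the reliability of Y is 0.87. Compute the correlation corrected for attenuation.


r_corrected = rxy / sqrt(rxx * ryy)
= 0.36 / sqrt(0.9 * 0.87)
= 0.36 / sqrt(0.783)
= 0.36 / 0.884873
r_corrected = 0.4068

0.4068


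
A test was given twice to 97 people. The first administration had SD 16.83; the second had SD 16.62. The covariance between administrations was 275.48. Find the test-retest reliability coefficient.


r = cov(X,Y) / (SD_X * SD_Y)
r = 275.48 / (16.83 * 16.62)
r = 275.48 / 279.7146
r = 0.9849

0.9849


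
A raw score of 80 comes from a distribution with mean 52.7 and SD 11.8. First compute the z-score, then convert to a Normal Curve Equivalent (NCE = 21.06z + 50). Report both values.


z = (X - mean) / SD = (80 - 52.7) / 11.8
z = 27.3 / 11.8
z = 2.3136
NCE = NCE = 21.06z + 50
Carry z at full precision (z = 27.3 / 11.8) into the conversion:
NCE = 21.06 * (27.3 / 11.8) + 50 = 574.938 / 11.8 + 50
NCE = 48.7236 + 50
NCE = 98.7236

98.7236


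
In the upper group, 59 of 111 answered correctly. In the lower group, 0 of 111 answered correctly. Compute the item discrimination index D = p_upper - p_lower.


p_upper = 59/111 = 0.5315
p_lower = 0/111 = 0.0
D = 0.5315 - 0.0 = 0.5315

0.5315


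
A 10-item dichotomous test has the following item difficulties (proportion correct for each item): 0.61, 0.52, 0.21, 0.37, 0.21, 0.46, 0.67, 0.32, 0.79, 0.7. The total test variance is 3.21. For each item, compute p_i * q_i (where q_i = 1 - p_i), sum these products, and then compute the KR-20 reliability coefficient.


For each item, compute p_i * q_i:
  Item 1: 0.61 * 0.39 = 0.2379
  Item 2: 0.52 * 0.48 = 0.2496
  Item 3: 0.21 * 0.79 = 0.1659
  Item 4: 0.37 * 0.63 = 0.2331
  Item 5: 0.21 * 0.79 = 0.1659
  Item 6: 0.46 * 0.54 = 0.2484
  Item 7: 0.67 * 0.33 = 0.2211
  Item 8: 0.32 * 0.68 = 0.2176
  Item 9: 0.79 * 0.21 = 0.1659
  Item 10: 0.7 * 0.3 = 0.21
Sum(p_i * q_i) = 0.2379 + 0.2496 + 0.1659 + 0.2331 + 0.1659 + 0.2484 + 0.2211 + 0.2176 + 0.1659 + 0.21 = 2.1154
KR-20 = (k/(k-1)) * (1 - Sum(p_i*q_i) / Var_total)
= (10/9) * (1 - 2.1154/3.21)
= 1.1111 * 0.341
KR-20 = 0.3789

0.3789


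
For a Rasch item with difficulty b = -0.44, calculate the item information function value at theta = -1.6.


P = 1/(1+exp(-(-1.6--0.44))) = 0.2387
I = P*(1-P) = 0.2387 * 0.7613
I = 0.1817

0.1817


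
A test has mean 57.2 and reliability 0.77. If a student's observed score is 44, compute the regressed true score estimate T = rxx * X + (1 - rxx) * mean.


T_est = rxx * X + (1 - rxx) * mean
T_est = 0.77 * 44 + 0.23 * 57.2
T_est = 33.88 + 13.156
T_est = 47.036

47.036


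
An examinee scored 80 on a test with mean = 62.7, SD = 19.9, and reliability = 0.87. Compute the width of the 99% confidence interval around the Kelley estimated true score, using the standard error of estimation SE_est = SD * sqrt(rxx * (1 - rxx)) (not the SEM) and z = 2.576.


True score estimate = 0.87*80 + 0.13*62.7 = 77.751
SE_est = SD * sqrt(rxx * (1 - rxx)) = 19.9 * sqrt(0.87 * 0.13) = 19.9 * sqrt(0.1131) = 6.692438
CI = T_est +/- z * SE_est, so width = 2 * z * SE_est = 2 * 2.576 * 6.692438
Width = 34.4794

34.4794


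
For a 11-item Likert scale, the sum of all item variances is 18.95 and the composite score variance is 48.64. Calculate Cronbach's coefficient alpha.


alpha = (k/(k-1)) * (1 - sum(si^2)/s_total^2)
= (11/10) * (1 - 18.95/48.64)
alpha = 0.6714

0.6714


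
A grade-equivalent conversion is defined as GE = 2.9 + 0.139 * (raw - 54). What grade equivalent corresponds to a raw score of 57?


raw - median = 57 - 54 = 3
slope * diff = 0.139 * 3 = 0.417
GE = 2.9 + 0.417
GE = 3.317

3.317


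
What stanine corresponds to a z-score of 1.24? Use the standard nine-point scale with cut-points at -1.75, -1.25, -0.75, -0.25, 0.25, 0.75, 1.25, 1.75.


Stanine boundaries: [-1.75, -1.25, -0.75, -0.25, 0.25, 0.75, 1.25, 1.75]
z = 1.24
Check each boundary:
  z >= -1.75 -> could be stanine 2
  z >= -1.25 -> could be stanine 3
  z >= -0.75 -> could be stanine 4
  z >= -0.25 -> could be stanine 5
  z >= 0.25 -> could be stanine 6
  z >= 0.75 -> could be stanine 7
  z < 1.25
  z < 1.75
Highest qualifying boundary gives stanine = 7

7


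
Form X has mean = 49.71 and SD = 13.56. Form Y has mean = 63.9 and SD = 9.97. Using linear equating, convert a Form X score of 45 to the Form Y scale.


slope = SD_Y / SD_X = 9.97 / 13.56 ~ 0.7353
intercept = mean_Y - slope * mean_X = 63.9 - (9.97 / 13.56) * 49.71 ~ 27.3507
Y = slope * X + intercept. To avoid rounding drift from the rounded slope/intercept, evaluate the equivalent form Y = mean_Y + SD_Y * (X - mean_X) / SD_X at full precision:
Y = 63.9 + 9.97 * (45 - 49.71) / 13.56
Y = 63.9 - 9.97 * 4.71 / 13.56
Y = 63.9 - 46.9587 / 13.56
Y = 63.9 - 3.463
Y = 60.437

60.437


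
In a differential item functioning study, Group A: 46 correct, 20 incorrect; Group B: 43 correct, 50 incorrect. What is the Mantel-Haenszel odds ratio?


Odds_A = 46/20 = 2.3
Odds_B = 43/50 = 0.86
OR = Odds_A / Odds_B = 2.3 / 0.86
Exactly, OR = (46 * 50) / (20 * 43) = 2300 / 860
OR = 2.6744

2.6744


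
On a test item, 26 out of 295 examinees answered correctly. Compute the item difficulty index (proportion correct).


Item difficulty p = number correct / total examinees
p = 26 / 295
p = 0.0881

0.0881


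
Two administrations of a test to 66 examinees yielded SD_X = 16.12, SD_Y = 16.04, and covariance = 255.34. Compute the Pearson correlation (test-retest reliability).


r = cov(X,Y) / (SD_X * SD_Y)
r = 255.34 / (16.12 * 16.04)
r = 255.34 / 258.5648
r = 0.9875

0.9875


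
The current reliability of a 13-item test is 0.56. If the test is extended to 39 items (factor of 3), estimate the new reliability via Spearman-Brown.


r_new = (n * rxx) / (1 + (n-1) * rxx)
r_new = (3 * 0.56) / (1 + 2 * 0.56)
r_new = 1.68 / 2.12
r_new = 0.7925

0.7925


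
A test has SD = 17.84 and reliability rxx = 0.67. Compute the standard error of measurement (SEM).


SEM = SD * sqrt(1 - rxx)
SEM = 17.84 * sqrt(1 - 0.67)
SEM = 17.84 * sqrt(0.33) = 17.84 * 0.574456
SEM = 10.2483

10.2483


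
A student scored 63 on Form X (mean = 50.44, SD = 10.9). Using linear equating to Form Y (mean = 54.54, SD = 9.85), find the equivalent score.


slope = SD_Y / SD_X = 9.85 / 10.9 ~ 0.9037
intercept = mean_Y - slope * mean_X = 54.54 - (9.85 / 10.9) * 50.44 ~ 8.9589
Y = slope * X + intercept. To avoid rounding drift from the rounded slope/intercept, evaluate the equivalent form Y = mean_Y + SD_Y * (X - mean_X) / SD_X at full precision:
Y = 54.54 + 9.85 * (63 - 50.44) / 10.9
Y = 54.54 + 9.85 * 12.56 / 10.9
Y = 54.54 + 123.716 / 10.9
Y = 54.54 + 11.3501
Y = 65.8901

65.8901


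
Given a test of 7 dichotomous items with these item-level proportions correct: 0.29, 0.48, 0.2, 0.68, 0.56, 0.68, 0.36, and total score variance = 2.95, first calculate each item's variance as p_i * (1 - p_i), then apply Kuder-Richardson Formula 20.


For each item, compute p_i * q_i:
  Item 1: 0.29 * 0.71 = 0.2059
  Item 2: 0.48 * 0.52 = 0.2496
  Item 3: 0.2 * 0.8 = 0.16
  Item 4: 0.68 * 0.32 = 0.2176
  Item 5: 0.56 * 0.44 = 0.2464
  Item 6: 0.68 * 0.32 = 0.2176
  Item 7: 0.36 * 0.64 = 0.2304
Sum(p_i * q_i) = 0.2059 + 0.2496 + 0.16 + 0.2176 + 0.2464 + 0.2176 + 0.2304 = 1.5275
KR-20 = (k/(k-1)) * (1 - Sum(p_i*q_i) / Var_total)
= (7/6) * (1 - 1.5275/2.95)
= 1.1667 * 0.4822
KR-20 = 0.5626

0.5626


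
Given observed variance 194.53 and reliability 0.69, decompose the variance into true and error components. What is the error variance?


var_true = rxx * var_obs = 0.69 * 194.53 = 134.2257
var_error = var_obs - var_true
var_error = 194.53 - 134.2257
var_error = 60.3043

60.3043


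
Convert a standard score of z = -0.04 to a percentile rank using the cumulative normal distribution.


CDF(z) = 0.5 * (1 + erf(z/sqrt(2)))
erf(-0.0283) = -0.0319
CDF = 0.484
Percentile rank = 0.484 * 100 = 48.4

48.4


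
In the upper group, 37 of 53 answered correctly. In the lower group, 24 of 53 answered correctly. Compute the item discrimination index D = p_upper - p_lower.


p_upper = 37/53 = 0.6981
p_lower = 24/53 = 0.4528
D = 0.6981 - 0.4528 = 0.2453

0.2453


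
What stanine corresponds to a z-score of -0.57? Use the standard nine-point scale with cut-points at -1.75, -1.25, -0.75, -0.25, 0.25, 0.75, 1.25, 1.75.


Stanine boundaries: [-1.75, -1.25, -0.75, -0.25, 0.25, 0.75, 1.25, 1.75]
z = -0.57
Check each boundary:
  z >= -1.75 -> could be stanine 2
  z >= -1.25 -> could be stanine 3
  z >= -0.75 -> could be stanine 4
  z < -0.25
  z < 0.25
  z < 0.75
  z < 1.25
  z < 1.75
Highest qualifying boundary gives stanine = 4

4


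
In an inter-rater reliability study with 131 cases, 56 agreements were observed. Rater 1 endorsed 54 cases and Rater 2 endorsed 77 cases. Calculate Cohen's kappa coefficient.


P_o = 56/131 = 0.427481
P_e = (54*77 + 77*54) / 17161 = 0.484587
kappa = (P_o - P_e) / (1 - P_e)
kappa = (0.427481 - 0.484587) / (1 - 0.484587)
kappa = -0.1108

-0.1108


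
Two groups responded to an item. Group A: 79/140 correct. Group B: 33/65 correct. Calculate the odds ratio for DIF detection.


Odds_A = 79/61 = 1.2951
Odds_B = 33/32 = 1.0312
OR = Odds_A / Odds_B = 1.2951 / 1.0312
Exactly, OR = (79 * 32) / (61 * 33) = 2528 / 2013
OR = 1.2558

1.2558


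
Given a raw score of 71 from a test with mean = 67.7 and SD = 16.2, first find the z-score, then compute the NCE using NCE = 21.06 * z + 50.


z = (X - mean) / SD = (71 - 67.7) / 16.2
z = 3.3 / 16.2
z = 0.2037
NCE = NCE = 21.06z + 50
Carry z at full precision (z = 3.3 / 16.2) into the conversion:
NCE = 21.06 * (3.3 / 16.2) + 50 = 69.498 / 16.2 + 50
NCE = 4.29 + 50
NCE = 54.29

54.29


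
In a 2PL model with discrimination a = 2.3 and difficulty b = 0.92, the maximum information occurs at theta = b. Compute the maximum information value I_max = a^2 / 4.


For 2PL, max info at theta = b = 0.92
I_max = a^2 / 4 = 2.3^2 / 4
= 5.29 / 4
I_max = 1.3225

1.3225


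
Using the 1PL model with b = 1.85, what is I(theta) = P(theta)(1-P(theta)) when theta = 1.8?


P = 1/(1+exp(-(1.8-1.85))) = 0.4875
I = P*(1-P) = 0.4875 * 0.5125
I = 0.2498

0.2498


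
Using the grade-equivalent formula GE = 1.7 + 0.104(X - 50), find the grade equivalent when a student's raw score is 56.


raw - median = 56 - 50 = 6
slope * diff = 0.104 * 6 = 0.624
GE = 1.7 + 0.624
GE = 2.324

2.324


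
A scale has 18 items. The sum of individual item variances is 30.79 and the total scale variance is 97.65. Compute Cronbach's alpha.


alpha = (k/(k-1)) * (1 - sum(si^2)/s_total^2)
= (18/17) * (1 - 30.79/97.65)
alpha = 0.725

0.725


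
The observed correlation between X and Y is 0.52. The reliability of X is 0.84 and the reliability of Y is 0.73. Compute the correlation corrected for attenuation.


r_corrected = rxy / sqrt(rxx * ryy)
= 0.52 / sqrt(0.84 * 0.73)
= 0.52 / sqrt(0.6132)
= 0.52 / 0.783071
r_corrected = 0.6641

0.6641


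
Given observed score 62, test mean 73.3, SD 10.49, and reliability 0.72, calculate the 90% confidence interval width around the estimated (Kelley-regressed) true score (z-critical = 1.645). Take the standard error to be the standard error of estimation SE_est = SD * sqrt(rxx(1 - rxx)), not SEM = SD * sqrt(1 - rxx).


True score estimate = 0.72*62 + 0.28*73.3 = 65.164
SE_est = SD * sqrt(rxx * (1 - rxx)) = 10.49 * sqrt(0.72 * 0.28) = 10.49 * sqrt(0.2016) = 4.709998
CI = T_est +/- z * SE_est, so width = 2 * z * SE_est = 2 * 1.645 * 4.709998
Width = 15.4959

15.4959


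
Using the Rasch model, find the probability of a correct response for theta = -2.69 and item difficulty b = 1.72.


theta - b = -2.69 - 1.72 = -4.41
exp(-(theta - b)) = exp(4.41) = 82.2695
P = 1 / (1 + 82.2695)
P = 0.012

0.012


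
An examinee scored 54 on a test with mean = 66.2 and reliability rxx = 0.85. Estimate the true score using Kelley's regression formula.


T_est = rxx * X + (1 - rxx) * mean
T_est = 0.85 * 54 + 0.15 * 66.2
T_est = 45.9 + 9.93
T_est = 55.83

55.83


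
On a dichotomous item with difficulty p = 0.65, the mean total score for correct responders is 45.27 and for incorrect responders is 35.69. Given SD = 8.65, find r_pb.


q = 1 - p = 0.35
rpb = ((M1 - M0) / SD) * sqrt(p * q)
rpb = ((45.27 - 35.69) / 8.65) * sqrt(0.65 * 0.35)
rpb = 0.5283

0.5283


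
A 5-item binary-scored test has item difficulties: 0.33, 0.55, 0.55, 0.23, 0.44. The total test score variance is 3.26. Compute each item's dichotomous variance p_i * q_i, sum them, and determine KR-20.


For each item, compute p_i * q_i:
  Item 1: 0.33 * 0.67 = 0.2211
  Item 2: 0.55 * 0.45 = 0.2475
  Item 3: 0.55 * 0.45 = 0.2475
  Item 4: 0.23 * 0.77 = 0.1771
  Item 5: 0.44 * 0.56 = 0.2464
Sum(p_i * q_i) = 0.2211 + 0.2475 + 0.2475 + 0.1771 + 0.2464 = 1.1396
KR-20 = (k/(k-1)) * (1 - Sum(p_i*q_i) / Var_total)
= (5/4) * (1 - 1.1396/3.26)
= 1.25 * 0.6504
KR-20 = 0.813

0.813


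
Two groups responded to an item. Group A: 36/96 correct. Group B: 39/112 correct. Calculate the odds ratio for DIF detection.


Odds_A = 36/60 = 0.6
Odds_B = 39/73 = 0.5342
OR = Odds_A / Odds_B = 0.6 / 0.5342
Exactly, OR = (36 * 73) / (60 * 39) = 2628 / 2340
OR = 1.1231

1.1231


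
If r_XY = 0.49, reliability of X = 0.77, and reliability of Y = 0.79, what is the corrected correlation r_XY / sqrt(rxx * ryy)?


r_corrected = rxy / sqrt(rxx * ryy)
= 0.49 / sqrt(0.77 * 0.79)
= 0.49 / sqrt(0.6083)
= 0.49 / 0.779936
r_corrected = 0.6283

0.6283


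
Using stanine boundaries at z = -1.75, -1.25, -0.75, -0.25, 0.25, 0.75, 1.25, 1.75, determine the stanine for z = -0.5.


Stanine boundaries: [-1.75, -1.25, -0.75, -0.25, 0.25, 0.75, 1.25, 1.75]
z = -0.5
Check each boundary:
  z >= -1.75 -> could be stanine 2
  z >= -1.25 -> could be stanine 3
  z >= -0.75 -> could be stanine 4
  z < -0.25
  z < 0.25
  z < 0.75
  z < 1.25
  z < 1.75
Highest qualifying boundary gives stanine = 4

4


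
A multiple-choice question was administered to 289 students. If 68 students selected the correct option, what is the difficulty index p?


Item difficulty p = number correct / total examinees
p = 68 / 289
p = 0.2353

0.2353


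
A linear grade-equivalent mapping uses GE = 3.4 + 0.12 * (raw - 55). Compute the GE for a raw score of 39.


raw - median = 39 - 55 = -16
slope * diff = 0.12 * -16 = -1.92
GE = 3.4 + -1.92
GE = 1.48

1.48


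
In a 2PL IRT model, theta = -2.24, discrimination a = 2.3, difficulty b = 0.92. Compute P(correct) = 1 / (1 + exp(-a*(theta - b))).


a*(theta - b) = 2.3 * (-2.24 - 0.92) = -7.268
exp(--7.268) = 1433.6802
P = 1 / (1 + 1433.6802)
P = 0.0007

0.0007


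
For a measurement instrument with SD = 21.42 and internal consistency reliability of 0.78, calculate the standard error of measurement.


SEM = SD * sqrt(1 - rxx)
SEM = 21.42 * sqrt(1 - 0.78)
SEM = 21.42 * sqrt(0.22) = 21.42 * 0.469042
SEM = 10.0469

10.0469


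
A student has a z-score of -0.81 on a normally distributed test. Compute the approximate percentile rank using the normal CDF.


CDF(z) = 0.5 * (1 + erf(z/sqrt(2)))
erf(-0.5728) = -0.5821
CDF = 0.209
Percentile rank = 0.209 * 100 = 20.9

20.9


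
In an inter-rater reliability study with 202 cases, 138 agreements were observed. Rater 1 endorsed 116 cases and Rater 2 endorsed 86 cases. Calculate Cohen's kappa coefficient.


P_o = 138/202 = 0.683168
P_e = (116*86 + 86*116) / 40804 = 0.488972
kappa = (P_o - P_e) / (1 - P_e)
kappa = (0.683168 - 0.488972) / (1 - 0.488972)
kappa = 0.38

0.38


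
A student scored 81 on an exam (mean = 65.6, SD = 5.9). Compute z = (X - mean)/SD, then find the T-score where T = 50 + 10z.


z = (X - mean) / SD = (81 - 65.6) / 5.9
z = 15.4 / 5.9
z = 2.6102
T-score = T = 50 + 10z
Carry z at full precision (z = 15.4 / 5.9) into the conversion:
T-score = 50 + 10 * (15.4 / 5.9) = 50 + 154 / 5.9
T-score = 50 + 26.1017
T-score = 76.1017

76.1017


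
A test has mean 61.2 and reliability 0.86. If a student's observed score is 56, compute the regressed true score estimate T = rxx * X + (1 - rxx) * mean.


T_est = rxx * X + (1 - rxx) * mean
T_est = 0.86 * 56 + 0.14 * 61.2
T_est = 48.16 + 8.568
T_est = 56.728

56.728


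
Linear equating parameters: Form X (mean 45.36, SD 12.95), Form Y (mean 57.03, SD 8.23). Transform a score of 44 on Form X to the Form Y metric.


slope = SD_Y / SD_X = 8.23 / 12.95 ~ 0.6355
intercept = mean_Y - slope * mean_X = 57.03 - (8.23 / 12.95) * 45.36 ~ 28.2028
Y = slope * X + intercept. To avoid rounding drift from the rounded slope/intercept, evaluate the equivalent form Y = mean_Y + SD_Y * (X - mean_X) / SD_X at full precision:
Y = 57.03 + 8.23 * (44 - 45.36) / 12.95
Y = 57.03 - 8.23 * 1.36 / 12.95
Y = 57.03 - 11.1928 / 12.95
Y = 57.03 - 0.8643
Y = 56.1657

56.1657


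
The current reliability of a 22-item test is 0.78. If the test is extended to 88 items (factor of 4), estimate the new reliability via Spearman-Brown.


r_new = (n * rxx) / (1 + (n-1) * rxx)
r_new = (4 * 0.78) / (1 + 3 * 0.78)
r_new = 3.12 / 3.34
r_new = 0.9341

0.9341


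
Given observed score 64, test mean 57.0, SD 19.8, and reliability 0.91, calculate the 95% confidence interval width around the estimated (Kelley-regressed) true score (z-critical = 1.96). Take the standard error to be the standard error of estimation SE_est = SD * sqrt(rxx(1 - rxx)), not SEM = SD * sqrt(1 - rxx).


True score estimate = 0.91*64 + 0.09*57.0 = 63.37
SE_est = SD * sqrt(rxx * (1 - rxx)) = 19.8 * sqrt(0.91 * 0.09) = 19.8 * sqrt(0.0819) = 5.666399
CI = T_est +/- z * SE_est, so width = 2 * z * SE_est = 2 * 1.96 * 5.666399
Width = 22.2123

22.2123


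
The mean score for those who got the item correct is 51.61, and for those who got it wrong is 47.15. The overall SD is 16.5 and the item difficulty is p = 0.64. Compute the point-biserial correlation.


q = 1 - p = 0.36
rpb = ((M1 - M0) / SD) * sqrt(p * q)
rpb = ((51.61 - 47.15) / 16.5) * sqrt(0.64 * 0.36)
rpb = 0.1297

0.1297


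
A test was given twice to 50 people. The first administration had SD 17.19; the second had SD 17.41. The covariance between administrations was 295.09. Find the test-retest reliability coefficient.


r = cov(X,Y) / (SD_X * SD_Y)
r = 295.09 / (17.19 * 17.41)
r = 295.09 / 299.2779
r = 0.986

0.986


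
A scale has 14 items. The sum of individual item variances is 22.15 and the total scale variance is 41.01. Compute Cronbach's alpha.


alpha = (k/(k-1)) * (1 - sum(si^2)/s_total^2)
= (14/13) * (1 - 22.15/41.01)
alpha = 0.4953

0.4953


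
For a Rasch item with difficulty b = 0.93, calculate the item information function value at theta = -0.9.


P = 1/(1+exp(-(-0.9-0.93))) = 0.1382
I = P*(1-P) = 0.1382 * 0.8618
I = 0.1191

0.1191


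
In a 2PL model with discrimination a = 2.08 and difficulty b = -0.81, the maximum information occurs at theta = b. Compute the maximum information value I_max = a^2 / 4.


For 2PL, max info at theta = b = -0.81
I_max = a^2 / 4 = 2.08^2 / 4
= 4.3264 / 4
I_max = 1.0816

1.0816
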